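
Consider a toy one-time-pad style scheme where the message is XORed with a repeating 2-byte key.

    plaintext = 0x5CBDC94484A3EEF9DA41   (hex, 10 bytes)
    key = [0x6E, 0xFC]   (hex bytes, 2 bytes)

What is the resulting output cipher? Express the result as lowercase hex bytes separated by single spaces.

The 2-byte key repeats, so the effective keystream is 6e fc 6e fc 6e fc 6e fc 6e fc.
byte 0: 5c xor 6e = 32
byte 1: bd xor fc = 41
byte 2: c9 xor 6e = a7
byte 3: 44 xor fc = b8
byte 4: 84 xor 6e = ea
byte 5: a3 xor fc = 5f
byte 6: ee xor 6e = 80
byte 7: f9 xor fc = 05
byte 8: da xor 6e = b4
byte 9: 41 xor fc = bd

32 41 a7 b8 ea 5f 80 05 b4 bd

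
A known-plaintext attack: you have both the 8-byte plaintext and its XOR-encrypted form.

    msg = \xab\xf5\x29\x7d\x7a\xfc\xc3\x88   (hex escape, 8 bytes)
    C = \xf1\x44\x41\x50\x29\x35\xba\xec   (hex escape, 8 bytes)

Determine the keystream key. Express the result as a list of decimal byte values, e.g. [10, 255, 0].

[90, 177, 104, 45, 83, 201, 121, 100]

Since C = msg ⊕ key, XORing both sides with msg gives key = msg ⊕ C.
10101011 xor 11110001 = 01011010
11110101 xor 01000100 = 10110001
00101001 xor 01000001 = 01101000
01111101 xor 01010000 = 00101101
01111010 xor 00101001 = 01010011
11111100 xor 00110101 = 11001001
11000011 xor 10111010 = 01111001
10001000 xor 11101100 = 01100100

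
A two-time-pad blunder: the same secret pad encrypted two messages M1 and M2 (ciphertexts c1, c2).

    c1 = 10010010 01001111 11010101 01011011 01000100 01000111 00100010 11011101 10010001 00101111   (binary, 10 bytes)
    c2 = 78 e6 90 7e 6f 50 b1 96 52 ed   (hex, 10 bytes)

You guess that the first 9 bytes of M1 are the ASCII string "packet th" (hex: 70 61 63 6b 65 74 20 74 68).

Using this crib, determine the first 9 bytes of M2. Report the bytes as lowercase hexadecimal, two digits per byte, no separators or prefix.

First, c1 ⊕ c2 = (M1 ⊕ K) ⊕ (M2 ⊕ K) = M1 ⊕ M2, so the key drops out. Then M2 = (M1 ⊕ M2) ⊕ M1 over the first 9 bytes.
byte 0: (92 xor 78) xor 70 = ea xor 70 = 9a
byte 1: (4f xor e6) xor 61 = a9 xor 61 = c8
byte 2: (d5 xor 90) xor 63 = 45 xor 63 = 26
byte 3: (5b xor 7e) xor 6b = 25 xor 6b = 4e
byte 4: (44 xor 6f) xor 65 = 2b xor 65 = 4e
byte 5: (47 xor 50) xor 74 = 17 xor 74 = 63
byte 6: (22 xor b1) xor 20 = 93 xor 20 = b3
byte 7: (dd xor 96) xor 74 = 4b xor 74 = 3f
byte 8: (91 xor 52) xor 68 = c3 xor 68 = ab

9ac8264e4e63b33fab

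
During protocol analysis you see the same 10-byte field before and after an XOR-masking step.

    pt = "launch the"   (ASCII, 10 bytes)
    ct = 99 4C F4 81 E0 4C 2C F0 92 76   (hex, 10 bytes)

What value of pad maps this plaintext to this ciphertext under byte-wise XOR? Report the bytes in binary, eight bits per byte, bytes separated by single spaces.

Since ct = pt ⊕ pad, XORing both sides with pt gives pad = pt ⊕ ct.
6c xor 99 = f5
61 xor 4c = 2d
75 xor f4 = 81
6e xor 81 = ef
63 xor e0 = 83
68 xor 4c = 24
20 xor 2c = 0c
74 xor f0 = 84
68 xor 92 = fa
65 xor 76 = 13

11110101 00101101 10000001 11101111 10000011 00100100 00001100 10000100 11111010 00010011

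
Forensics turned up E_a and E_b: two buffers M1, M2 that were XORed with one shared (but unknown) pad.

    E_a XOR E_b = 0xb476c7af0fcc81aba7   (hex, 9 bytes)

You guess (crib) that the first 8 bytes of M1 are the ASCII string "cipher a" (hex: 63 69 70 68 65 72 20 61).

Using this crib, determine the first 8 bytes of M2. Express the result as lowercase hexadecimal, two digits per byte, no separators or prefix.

d71fb7c76abea1ca

Since E_a ⊕ E_b = M1 ⊕ M2, XORing with the guessed M1 bytes yields the corresponding M2 bytes: M2 = (E_a ⊕ E_b) ⊕ M1.
b4 XOR 63 = d7
76 XOR 69 = 1f
c7 XOR 70 = b7
af XOR 68 = c7
0f XOR 65 = 6a
cc XOR 72 = be
81 XOR 20 = a1
ab XOR 61 = ca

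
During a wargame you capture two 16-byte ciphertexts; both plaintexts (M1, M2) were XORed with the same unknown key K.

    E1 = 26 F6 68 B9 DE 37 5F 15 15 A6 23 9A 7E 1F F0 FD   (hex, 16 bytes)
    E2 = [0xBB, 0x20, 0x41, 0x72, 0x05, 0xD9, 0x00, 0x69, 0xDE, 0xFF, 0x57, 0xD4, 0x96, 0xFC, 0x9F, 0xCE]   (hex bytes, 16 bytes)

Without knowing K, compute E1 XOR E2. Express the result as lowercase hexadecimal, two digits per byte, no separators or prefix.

E1 ⊕ E2 = (M1 ⊕ K) ⊕ (M2 ⊕ K) = M1 ⊕ M2 — the shared key cancels under XOR.
26 ⊕ bb = 9d
f6 ⊕ 20 = d6
68 ⊕ 41 = 29
b9 ⊕ 72 = cb
de ⊕ 05 = db
37 ⊕ d9 = ee
5f ⊕ 00 = 5f
15 ⊕ 69 = 7c
15 ⊕ de = cb
a6 ⊕ ff = 59
23 ⊕ 57 = 74
9a ⊕ d4 = 4e
7e ⊕ 96 = e8
1f ⊕ fc = e3
f0 ⊕ 9f = 6f
fd ⊕ ce = 33

9dd629cbdbee5f7ccb59744ee8e36f33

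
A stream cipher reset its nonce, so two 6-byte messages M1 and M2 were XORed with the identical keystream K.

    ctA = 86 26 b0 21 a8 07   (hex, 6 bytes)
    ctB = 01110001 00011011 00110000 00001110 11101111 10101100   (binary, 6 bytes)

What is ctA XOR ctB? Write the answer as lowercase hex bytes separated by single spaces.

f7 3d 80 2f 47 ab

ctA ⊕ ctB = (M1 ⊕ K) ⊕ (M2 ⊕ K) = M1 ⊕ M2 — the shared key cancels under XOR.
86 ^ 71 = f7
26 ^ 1b = 3d
b0 ^ 30 = 80
21 ^ 0e = 2f
a8 ^ ef = 47
07 ^ ac = ab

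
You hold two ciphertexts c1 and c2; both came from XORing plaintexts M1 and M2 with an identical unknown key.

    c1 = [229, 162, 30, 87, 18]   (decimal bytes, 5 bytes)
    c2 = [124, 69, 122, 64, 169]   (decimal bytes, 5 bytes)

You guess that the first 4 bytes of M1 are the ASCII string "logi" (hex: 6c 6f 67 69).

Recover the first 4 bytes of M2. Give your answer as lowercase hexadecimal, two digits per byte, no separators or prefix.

First, c1 ⊕ c2 = (M1 ⊕ K) ⊕ (M2 ⊕ K) = M1 ⊕ M2, so the key drops out. Then M2 = (M1 ⊕ M2) ⊕ M1 over the first 4 bytes.
byte 0: (e5 xor 7c) xor 6c = 99 xor 6c = f5
byte 1: (a2 xor 45) xor 6f = e7 xor 6f = 88
byte 2: (1e xor 7a) xor 67 = 64 xor 67 = 03
byte 3: (57 xor 40) xor 69 = 17 xor 69 = 7e

f588037e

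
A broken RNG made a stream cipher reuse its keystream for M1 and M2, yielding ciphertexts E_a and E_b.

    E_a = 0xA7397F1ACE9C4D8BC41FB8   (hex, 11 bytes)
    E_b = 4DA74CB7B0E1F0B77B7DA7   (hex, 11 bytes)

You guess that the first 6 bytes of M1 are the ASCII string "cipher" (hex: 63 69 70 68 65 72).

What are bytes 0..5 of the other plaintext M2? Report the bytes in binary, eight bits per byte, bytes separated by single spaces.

10001001 11110111 01000011 11000101 00011011 00001111

First, E_a ⊕ E_b = (M1 ⊕ K) ⊕ (M2 ⊕ K) = M1 ⊕ M2, so the key drops out. Then M2 = (M1 ⊕ M2) ⊕ M1 over the first 6 bytes.
byte 0: (a7 ^ 4d) ^ 63 = ea ^ 63 = 89
byte 1: (39 ^ a7) ^ 69 = 9e ^ 69 = f7
byte 2: (7f ^ 4c) ^ 70 = 33 ^ 70 = 43
byte 3: (1a ^ b7) ^ 68 = ad ^ 68 = c5
byte 4: (ce ^ b0) ^ 65 = 7e ^ 65 = 1b
byte 5: (9c ^ e1) ^ 72 = 7d ^ 72 = 0f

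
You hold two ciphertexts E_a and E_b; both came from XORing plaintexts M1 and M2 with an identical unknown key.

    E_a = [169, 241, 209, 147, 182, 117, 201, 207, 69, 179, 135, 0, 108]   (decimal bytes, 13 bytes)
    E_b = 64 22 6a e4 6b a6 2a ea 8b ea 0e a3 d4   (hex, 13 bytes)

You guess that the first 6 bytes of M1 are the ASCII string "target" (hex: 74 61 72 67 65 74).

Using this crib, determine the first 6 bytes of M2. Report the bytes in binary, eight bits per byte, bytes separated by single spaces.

First, E_a ⊕ E_b = (M1 ⊕ K) ⊕ (M2 ⊕ K) = M1 ⊕ M2, so the key drops out. Then M2 = (M1 ⊕ M2) ⊕ M1 over the first 6 bytes.
byte 0: (a9 xor 64) xor 74 = cd xor 74 = b9
byte 1: (f1 xor 22) xor 61 = d3 xor 61 = b2
byte 2: (d1 xor 6a) xor 72 = bb xor 72 = c9
byte 3: (93 xor e4) xor 67 = 77 xor 67 = 10
byte 4: (b6 xor 6b) xor 65 = dd xor 65 = b8
byte 5: (75 xor a6) xor 74 = d3 xor 74 = a7

10111001 10110010 11001001 00010000 10111000 10100111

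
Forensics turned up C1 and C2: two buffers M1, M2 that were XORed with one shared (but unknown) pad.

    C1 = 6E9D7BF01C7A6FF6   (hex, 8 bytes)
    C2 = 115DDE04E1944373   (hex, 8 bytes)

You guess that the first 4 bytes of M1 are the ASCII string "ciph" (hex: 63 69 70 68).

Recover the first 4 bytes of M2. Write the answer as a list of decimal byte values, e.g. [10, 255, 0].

First, C1 ⊕ C2 = (M1 ⊕ K) ⊕ (M2 ⊕ K) = M1 ⊕ M2, so the key drops out. Then M2 = (M1 ⊕ M2) ⊕ M1 over the first 4 bytes.
byte 0: (6e xor 11) xor 63 = 7f xor 63 = 1c
byte 1: (9d xor 5d) xor 69 = c0 xor 69 = a9
byte 2: (7b xor de) xor 70 = a5 xor 70 = d5
byte 3: (f0 xor 04) xor 68 = f4 xor 68 = 9c

[28, 169, 213, 156]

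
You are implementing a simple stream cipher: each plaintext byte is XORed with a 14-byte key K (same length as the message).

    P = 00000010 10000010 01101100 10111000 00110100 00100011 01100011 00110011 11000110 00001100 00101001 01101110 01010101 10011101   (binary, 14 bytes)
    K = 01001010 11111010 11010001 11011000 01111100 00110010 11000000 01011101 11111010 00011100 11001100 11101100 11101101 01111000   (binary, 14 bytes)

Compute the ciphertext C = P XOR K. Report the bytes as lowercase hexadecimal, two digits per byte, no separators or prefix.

02 xor 4a = 48
82 xor fa = 78
6c xor d1 = bd
b8 xor d8 = 60
34 xor 7c = 48
23 xor 32 = 11
63 xor c0 = a3
33 xor 5d = 6e
c6 xor fa = 3c
0c xor 1c = 10
29 xor cc = e5
6e xor ec = 82
55 xor ed = b8
9d xor 78 = e5

4878bd604811a36e3c10e582b8e5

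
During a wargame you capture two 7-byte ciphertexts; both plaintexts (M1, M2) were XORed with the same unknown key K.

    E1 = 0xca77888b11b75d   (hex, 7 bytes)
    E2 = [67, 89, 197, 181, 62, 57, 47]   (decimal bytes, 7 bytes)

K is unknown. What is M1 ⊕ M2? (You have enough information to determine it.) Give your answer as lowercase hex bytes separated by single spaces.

E1 ⊕ E2 = (M1 ⊕ K) ⊕ (M2 ⊕ K) = M1 ⊕ M2 — the shared key cancels under XOR.
byte 0: ca ⊕ 43 = 89
byte 1: 77 ⊕ 59 = 2e
byte 2: 88 ⊕ c5 = 4d
byte 3: 8b ⊕ b5 = 3e
byte 4: 11 ⊕ 3e = 2f
byte 5: b7 ⊕ 39 = 8e
byte 6: 5d ⊕ 2f = 72

89 2e 4d 3e 2f 8e 72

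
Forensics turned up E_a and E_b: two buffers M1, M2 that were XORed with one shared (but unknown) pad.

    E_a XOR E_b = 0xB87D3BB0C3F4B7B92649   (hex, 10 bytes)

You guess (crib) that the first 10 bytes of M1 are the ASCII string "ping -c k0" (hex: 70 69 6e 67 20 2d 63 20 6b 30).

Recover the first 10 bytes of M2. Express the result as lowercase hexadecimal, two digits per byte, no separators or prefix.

Since E_a ⊕ E_b = M1 ⊕ M2, XORing with the guessed M1 bytes yields the corresponding M2 bytes: M2 = (E_a ⊕ E_b) ⊕ M1.
byte 0: 10111000 ⊕ 01110000 = 11001000
byte 1: 01111101 ⊕ 01101001 = 00010100
byte 2: 00111011 ⊕ 01101110 = 01010101
byte 3: 10110000 ⊕ 01100111 = 11010111
byte 4: 11000011 ⊕ 00100000 = 11100011
byte 5: 11110100 ⊕ 00101101 = 11011001
byte 6: 10110111 ⊕ 01100011 = 11010100
byte 7: 10111001 ⊕ 00100000 = 10011001
byte 8: 00100110 ⊕ 01101011 = 01001101
byte 9: 01001001 ⊕ 00110000 = 01111001

c81455d7e3d9d4994d79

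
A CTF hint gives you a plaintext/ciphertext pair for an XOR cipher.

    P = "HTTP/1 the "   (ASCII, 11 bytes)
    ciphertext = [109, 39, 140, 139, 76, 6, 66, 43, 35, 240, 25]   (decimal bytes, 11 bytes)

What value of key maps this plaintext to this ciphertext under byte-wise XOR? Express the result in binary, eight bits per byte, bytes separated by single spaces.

00100101 01110011 11011000 11011011 01100011 00110111 01100010 01011111 01001011 10010101 00111001

Since ciphertext = P ⊕ key, XORing both sides with P gives key = P ⊕ ciphertext.
byte 0: 48 ⊕ 6d = 25
byte 1: 54 ⊕ 27 = 73
byte 2: 54 ⊕ 8c = d8
byte 3: 50 ⊕ 8b = db
byte 4: 2f ⊕ 4c = 63
byte 5: 31 ⊕ 06 = 37
byte 6: 20 ⊕ 42 = 62
byte 7: 74 ⊕ 2b = 5f
byte 8: 68 ⊕ 23 = 4b
byte 9: 65 ⊕ f0 = 95
byte 10: 20 ⊕ 19 = 39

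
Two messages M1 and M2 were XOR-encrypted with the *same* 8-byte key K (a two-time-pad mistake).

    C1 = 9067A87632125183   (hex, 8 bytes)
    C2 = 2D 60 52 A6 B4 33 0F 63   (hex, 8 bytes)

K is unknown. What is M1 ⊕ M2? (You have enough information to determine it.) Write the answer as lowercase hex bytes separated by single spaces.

bd 07 fa d0 86 21 5e e0

C1 ⊕ C2 = (M1 ⊕ K) ⊕ (M2 ⊕ K) = M1 ⊕ M2 — the shared key cancels under XOR.
90 ⊕ 2d = bd
67 ⊕ 60 = 07
a8 ⊕ 52 = fa
76 ⊕ a6 = d0
32 ⊕ b4 = 86
12 ⊕ 33 = 21
51 ⊕ 0f = 5e
83 ⊕ 63 = e0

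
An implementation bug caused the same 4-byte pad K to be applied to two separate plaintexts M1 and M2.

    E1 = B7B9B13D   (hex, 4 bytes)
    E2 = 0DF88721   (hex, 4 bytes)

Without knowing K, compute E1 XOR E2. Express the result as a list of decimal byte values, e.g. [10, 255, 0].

[186, 65, 54, 28]

E1 ⊕ E2 = (M1 ⊕ K) ⊕ (M2 ⊕ K) = M1 ⊕ M2 — the shared key cancels under XOR.
byte 0: 183 xor  13 = 186
byte 1: 185 xor 248 =  65
byte 2: 177 xor 135 =  54
byte 3:  61 xor  33 =  28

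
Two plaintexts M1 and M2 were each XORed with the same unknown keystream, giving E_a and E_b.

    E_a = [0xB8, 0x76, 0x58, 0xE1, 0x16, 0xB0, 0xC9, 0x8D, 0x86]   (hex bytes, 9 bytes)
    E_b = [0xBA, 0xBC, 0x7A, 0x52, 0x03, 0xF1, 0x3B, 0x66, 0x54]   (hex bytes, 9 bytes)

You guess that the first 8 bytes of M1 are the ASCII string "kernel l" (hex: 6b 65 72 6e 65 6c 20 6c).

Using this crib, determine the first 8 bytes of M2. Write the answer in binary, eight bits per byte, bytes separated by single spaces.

First, E_a ⊕ E_b = (M1 ⊕ K) ⊕ (M2 ⊕ K) = M1 ⊕ M2, so the key drops out. Then M2 = (M1 ⊕ M2) ⊕ M1 over the first 8 bytes.
byte 0: (b8 XOR ba) XOR 6b = 02 XOR 6b = 69
byte 1: (76 XOR bc) XOR 65 = ca XOR 65 = af
byte 2: (58 XOR 7a) XOR 72 = 22 XOR 72 = 50
byte 3: (e1 XOR 52) XOR 6e = b3 XOR 6e = dd
byte 4: (16 XOR 03) XOR 65 = 15 XOR 65 = 70
byte 5: (b0 XOR f1) XOR 6c = 41 XOR 6c = 2d
byte 6: (c9 XOR 3b) XOR 20 = f2 XOR 20 = d2
byte 7: (8d XOR 66) XOR 6c = eb XOR 6c = 87

01101001 10101111 01010000 11011101 01110000 00101101 11010010 10000111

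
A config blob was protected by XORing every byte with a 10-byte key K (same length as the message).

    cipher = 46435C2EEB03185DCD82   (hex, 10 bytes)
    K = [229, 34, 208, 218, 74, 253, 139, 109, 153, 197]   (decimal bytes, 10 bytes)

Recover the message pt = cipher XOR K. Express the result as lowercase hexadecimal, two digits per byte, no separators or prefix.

a3618cf4a1fe93305447

byte 0: 01000110 ⊕ 11100101 = 10100011
byte 1: 01000011 ⊕ 00100010 = 01100001
byte 2: 01011100 ⊕ 11010000 = 10001100
byte 3: 00101110 ⊕ 11011010 = 11110100
byte 4: 11101011 ⊕ 01001010 = 10100001
byte 5: 00000011 ⊕ 11111101 = 11111110
byte 6: 00011000 ⊕ 10001011 = 10010011
byte 7: 01011101 ⊕ 01101101 = 00110000
byte 8: 11001101 ⊕ 10011001 = 01010100
byte 9: 10000010 ⊕ 11000101 = 01000111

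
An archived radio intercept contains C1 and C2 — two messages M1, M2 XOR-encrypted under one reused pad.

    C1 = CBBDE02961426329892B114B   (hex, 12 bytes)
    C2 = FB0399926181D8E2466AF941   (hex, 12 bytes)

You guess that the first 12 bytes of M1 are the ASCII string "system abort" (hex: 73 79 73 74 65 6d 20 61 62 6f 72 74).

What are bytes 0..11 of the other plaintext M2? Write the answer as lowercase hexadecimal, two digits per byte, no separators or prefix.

43c70acf65ae9baaad2e9a7e

First, C1 ⊕ C2 = (M1 ⊕ K) ⊕ (M2 ⊕ K) = M1 ⊕ M2, so the key drops out. Then M2 = (M1 ⊕ M2) ⊕ M1 over the first 12 bytes.
byte 0: (cb XOR fb) XOR 73 = 30 XOR 73 = 43
byte 1: (bd XOR 03) XOR 79 = be XOR 79 = c7
byte 2: (e0 XOR 99) XOR 73 = 79 XOR 73 = 0a
byte 3: (29 XOR 92) XOR 74 = bb XOR 74 = cf
byte 4: (61 XOR 61) XOR 65 = 00 XOR 65 = 65
byte 5: (42 XOR 81) XOR 6d = c3 XOR 6d = ae
byte 6: (63 XOR d8) XOR 20 = bb XOR 20 = 9b
byte 7: (29 XOR e2) XOR 61 = cb XOR 61 = aa
byte 8: (89 XOR 46) XOR 62 = cf XOR 62 = ad
byte 9: (2b XOR 6a) XOR 6f = 41 XOR 6f = 2e
byte 10: (11 XOR f9) XOR 72 = e8 XOR 72 = 9a
byte 11: (4b XOR 41) XOR 74 = 0a XOR 74 = 7e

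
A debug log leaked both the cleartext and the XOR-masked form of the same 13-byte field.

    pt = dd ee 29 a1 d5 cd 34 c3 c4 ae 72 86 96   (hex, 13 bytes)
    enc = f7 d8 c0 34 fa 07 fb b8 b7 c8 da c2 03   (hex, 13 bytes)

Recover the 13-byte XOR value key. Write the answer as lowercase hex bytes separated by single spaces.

2a 36 e9 95 2f ca cf 7b 73 66 a8 44 95

Since enc = pt ⊕ key, XORing both sides with pt gives key = pt ⊕ enc.
11011101 XOR 11110111 = 00101010
11101110 XOR 11011000 = 00110110
00101001 XOR 11000000 = 11101001
10100001 XOR 00110100 = 10010101
11010101 XOR 11111010 = 00101111
11001101 XOR 00000111 = 11001010
00110100 XOR 11111011 = 11001111
11000011 XOR 10111000 = 01111011
11000100 XOR 10110111 = 01110011
10101110 XOR 11001000 = 01100110
01110010 XOR 11011010 = 10101000
10000110 XOR 11000010 = 01000100
10010110 XOR 00000011 = 10010101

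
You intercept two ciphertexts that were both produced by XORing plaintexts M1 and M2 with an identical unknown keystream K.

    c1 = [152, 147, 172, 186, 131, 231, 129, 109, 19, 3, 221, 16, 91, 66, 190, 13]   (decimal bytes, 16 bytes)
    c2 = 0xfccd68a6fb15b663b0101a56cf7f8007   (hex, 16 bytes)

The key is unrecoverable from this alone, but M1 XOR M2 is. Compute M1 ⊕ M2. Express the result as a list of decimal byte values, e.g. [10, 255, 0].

c1 ⊕ c2 = (M1 ⊕ K) ⊕ (M2 ⊕ K) = M1 ⊕ M2 — the shared key cancels under XOR.
byte 0: 98 ^ fc = 64
byte 1: 93 ^ cd = 5e
byte 2: ac ^ 68 = c4
byte 3: ba ^ a6 = 1c
byte 4: 83 ^ fb = 78
byte 5: e7 ^ 15 = f2
byte 6: 81 ^ b6 = 37
byte 7: 6d ^ 63 = 0e
byte 8: 13 ^ b0 = a3
byte 9: 03 ^ 10 = 13
byte 10: dd ^ 1a = c7
byte 11: 10 ^ 56 = 46
byte 12: 5b ^ cf = 94
byte 13: 42 ^ 7f = 3d
byte 14: be ^ 80 = 3e
byte 15: 0d ^ 07 = 0a

[100, 94, 196, 28, 120, 242, 55, 14, 163, 19, 199, 70, 148, 61, 62, 10]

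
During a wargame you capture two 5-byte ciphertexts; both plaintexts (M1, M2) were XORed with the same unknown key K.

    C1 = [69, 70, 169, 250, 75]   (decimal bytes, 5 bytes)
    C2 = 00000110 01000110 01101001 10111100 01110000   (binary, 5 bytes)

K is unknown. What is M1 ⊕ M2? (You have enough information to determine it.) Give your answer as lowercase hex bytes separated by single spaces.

43 00 c0 46 3b

C1 ⊕ C2 = (M1 ⊕ K) ⊕ (M2 ⊕ K) = M1 ⊕ M2 — the shared key cancels under XOR.
 69 xor   6 =  67
 70 xor  70 =   0
169 xor 105 = 192
250 xor 188 =  70
 75 xor 112 =  59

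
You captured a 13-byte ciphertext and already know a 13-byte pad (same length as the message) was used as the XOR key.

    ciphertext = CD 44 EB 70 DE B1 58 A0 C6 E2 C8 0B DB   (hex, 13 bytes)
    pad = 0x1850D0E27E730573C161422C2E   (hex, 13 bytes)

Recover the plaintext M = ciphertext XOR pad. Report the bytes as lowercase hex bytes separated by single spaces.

d5 14 3b 92 a0 c2 5d d3 07 83 8a 27 f5

XOR is its own inverse, so applying the key byte-wise gives the result directly.
cd ⊕ 18 = d5
44 ⊕ 50 = 14
eb ⊕ d0 = 3b
70 ⊕ e2 = 92
de ⊕ 7e = a0
b1 ⊕ 73 = c2
58 ⊕ 05 = 5d
a0 ⊕ 73 = d3
c6 ⊕ c1 = 07
e2 ⊕ 61 = 83
c8 ⊕ 42 = 8a
0b ⊕ 2c = 27
db ⊕ 2e = f5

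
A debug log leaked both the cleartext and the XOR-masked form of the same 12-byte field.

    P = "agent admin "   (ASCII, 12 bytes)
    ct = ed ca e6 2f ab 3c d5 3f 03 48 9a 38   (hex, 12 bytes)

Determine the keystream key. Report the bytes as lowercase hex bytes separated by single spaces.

8c ad 83 41 df 1c b4 5b 6e 21 f4 18

Since ct = P ⊕ key, XORing both sides with P gives key = P ⊕ ct.
 97 ⊕ 237 = 140
103 ⊕ 202 = 173
101 ⊕ 230 = 131
110 ⊕  47 =  65
116 ⊕ 171 = 223
 32 ⊕  60 =  28
 97 ⊕ 213 = 180
100 ⊕  63 =  91
109 ⊕   3 = 110
105 ⊕  72 =  33
110 ⊕ 154 = 244
 32 ⊕  56 =  24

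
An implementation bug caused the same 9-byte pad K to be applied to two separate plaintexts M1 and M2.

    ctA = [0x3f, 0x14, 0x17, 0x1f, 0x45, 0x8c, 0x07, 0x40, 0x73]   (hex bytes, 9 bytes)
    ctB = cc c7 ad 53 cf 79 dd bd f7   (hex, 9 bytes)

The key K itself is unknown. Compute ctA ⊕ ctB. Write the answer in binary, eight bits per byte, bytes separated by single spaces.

11110011 11010011 10111010 01001100 10001010 11110101 11011010 11111101 10000100

ctA ⊕ ctB = (M1 ⊕ K) ⊕ (M2 ⊕ K) = M1 ⊕ M2 — the shared key cancels under XOR.
3f ⊕ cc = f3
14 ⊕ c7 = d3
17 ⊕ ad = ba
1f ⊕ 53 = 4c
45 ⊕ cf = 8a
8c ⊕ 79 = f5
07 ⊕ dd = da
40 ⊕ bd = fd
73 ⊕ f7 = 84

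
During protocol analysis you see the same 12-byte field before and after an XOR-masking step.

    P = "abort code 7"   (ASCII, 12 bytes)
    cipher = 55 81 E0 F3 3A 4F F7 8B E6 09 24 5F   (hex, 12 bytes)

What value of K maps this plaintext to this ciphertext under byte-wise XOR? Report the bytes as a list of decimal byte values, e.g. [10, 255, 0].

[52, 227, 143, 129, 78, 111, 148, 228, 130, 108, 4, 104]

Since cipher = P ⊕ K, XORing both sides with P gives K = P ⊕ cipher.
61 ⊕ 55 = 34
62 ⊕ 81 = e3
6f ⊕ e0 = 8f
72 ⊕ f3 = 81
74 ⊕ 3a = 4e
20 ⊕ 4f = 6f
63 ⊕ f7 = 94
6f ⊕ 8b = e4
64 ⊕ e6 = 82
65 ⊕ 09 = 6c
20 ⊕ 24 = 04
37 ⊕ 5f = 68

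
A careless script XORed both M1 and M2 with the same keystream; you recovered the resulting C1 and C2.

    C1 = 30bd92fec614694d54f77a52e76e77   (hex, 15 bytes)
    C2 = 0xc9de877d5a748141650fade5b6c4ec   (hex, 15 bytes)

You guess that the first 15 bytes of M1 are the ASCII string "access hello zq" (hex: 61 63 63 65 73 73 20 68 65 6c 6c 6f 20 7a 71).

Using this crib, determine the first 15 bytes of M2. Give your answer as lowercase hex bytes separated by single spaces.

98 00 76 e6 ef 13 c8 64 54 94 bb d8 71 d0 ea

First, C1 ⊕ C2 = (M1 ⊕ K) ⊕ (M2 ⊕ K) = M1 ⊕ M2, so the key drops out. Then M2 = (M1 ⊕ M2) ⊕ M1 over the first 15 bytes.
byte 0: (30 XOR c9) XOR 61 = f9 XOR 61 = 98
byte 1: (bd XOR de) XOR 63 = 63 XOR 63 = 00
byte 2: (92 XOR 87) XOR 63 = 15 XOR 63 = 76
byte 3: (fe XOR 7d) XOR 65 = 83 XOR 65 = e6
byte 4: (c6 XOR 5a) XOR 73 = 9c XOR 73 = ef
byte 5: (14 XOR 74) XOR 73 = 60 XOR 73 = 13
byte 6: (69 XOR 81) XOR 20 = e8 XOR 20 = c8
byte 7: (4d XOR 41) XOR 68 = 0c XOR 68 = 64
byte 8: (54 XOR 65) XOR 65 = 31 XOR 65 = 54
byte 9: (f7 XOR 0f) XOR 6c = f8 XOR 6c = 94
byte 10: (7a XOR ad) XOR 6c = d7 XOR 6c = bb
byte 11: (52 XOR e5) XOR 6f = b7 XOR 6f = d8
byte 12: (e7 XOR b6) XOR 20 = 51 XOR 20 = 71
byte 13: (6e XOR c4) XOR 7a = aa XOR 7a = d0
byte 14: (77 XOR ec) XOR 71 = 9b XOR 71 = ea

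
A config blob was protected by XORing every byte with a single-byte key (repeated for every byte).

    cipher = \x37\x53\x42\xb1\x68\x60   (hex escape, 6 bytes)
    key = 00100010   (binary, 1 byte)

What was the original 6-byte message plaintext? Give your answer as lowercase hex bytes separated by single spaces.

The 1-byte key repeats, so the effective keystream is 22 22 22 22 22 22.
byte 0: 00110111 ⊕ 00100010 = 00010101
byte 1: 01010011 ⊕ 00100010 = 01110001
byte 2: 01000010 ⊕ 00100010 = 01100000
byte 3: 10110001 ⊕ 00100010 = 10010011
byte 4: 01101000 ⊕ 00100010 = 01001010
byte 5: 01100000 ⊕ 00100010 = 01000010

15 71 60 93 4a 42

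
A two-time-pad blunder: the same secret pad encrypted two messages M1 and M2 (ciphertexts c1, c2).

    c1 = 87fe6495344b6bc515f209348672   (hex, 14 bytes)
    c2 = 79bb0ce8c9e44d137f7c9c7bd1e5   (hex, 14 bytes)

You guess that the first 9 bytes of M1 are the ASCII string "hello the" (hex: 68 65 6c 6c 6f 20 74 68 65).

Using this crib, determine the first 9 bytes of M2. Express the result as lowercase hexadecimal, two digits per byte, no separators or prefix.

First, c1 ⊕ c2 = (M1 ⊕ K) ⊕ (M2 ⊕ K) = M1 ⊕ M2, so the key drops out. Then M2 = (M1 ⊕ M2) ⊕ M1 over the first 9 bytes.
byte 0: (87 ^ 79) ^ 68 = fe ^ 68 = 96
byte 1: (fe ^ bb) ^ 65 = 45 ^ 65 = 20
byte 2: (64 ^ 0c) ^ 6c = 68 ^ 6c = 04
byte 3: (95 ^ e8) ^ 6c = 7d ^ 6c = 11
byte 4: (34 ^ c9) ^ 6f = fd ^ 6f = 92
byte 5: (4b ^ e4) ^ 20 = af ^ 20 = 8f
byte 6: (6b ^ 4d) ^ 74 = 26 ^ 74 = 52
byte 7: (c5 ^ 13) ^ 68 = d6 ^ 68 = be
byte 8: (15 ^ 7f) ^ 65 = 6a ^ 65 = 0f

96200411928f52be0f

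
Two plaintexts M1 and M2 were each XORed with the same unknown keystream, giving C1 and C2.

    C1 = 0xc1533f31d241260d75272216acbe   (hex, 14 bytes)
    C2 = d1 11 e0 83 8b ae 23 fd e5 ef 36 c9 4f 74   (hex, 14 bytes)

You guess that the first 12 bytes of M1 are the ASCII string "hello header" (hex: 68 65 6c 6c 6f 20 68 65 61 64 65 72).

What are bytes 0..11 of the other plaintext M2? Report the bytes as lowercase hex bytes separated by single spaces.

78 27 b3 de 36 cf 6d 95 f1 ac 71 ad

First, C1 ⊕ C2 = (M1 ⊕ K) ⊕ (M2 ⊕ K) = M1 ⊕ M2, so the key drops out. Then M2 = (M1 ⊕ M2) ⊕ M1 over the first 12 bytes.
byte 0: (c1 ^ d1) ^ 68 = 10 ^ 68 = 78
byte 1: (53 ^ 11) ^ 65 = 42 ^ 65 = 27
byte 2: (3f ^ e0) ^ 6c = df ^ 6c = b3
byte 3: (31 ^ 83) ^ 6c = b2 ^ 6c = de
byte 4: (d2 ^ 8b) ^ 6f = 59 ^ 6f = 36
byte 5: (41 ^ ae) ^ 20 = ef ^ 20 = cf
byte 6: (26 ^ 23) ^ 68 = 05 ^ 68 = 6d
byte 7: (0d ^ fd) ^ 65 = f0 ^ 65 = 95
byte 8: (75 ^ e5) ^ 61 = 90 ^ 61 = f1
byte 9: (27 ^ ef) ^ 64 = c8 ^ 64 = ac
byte 10: (22 ^ 36) ^ 65 = 14 ^ 65 = 71
byte 11: (16 ^ c9) ^ 72 = df ^ 72 = ad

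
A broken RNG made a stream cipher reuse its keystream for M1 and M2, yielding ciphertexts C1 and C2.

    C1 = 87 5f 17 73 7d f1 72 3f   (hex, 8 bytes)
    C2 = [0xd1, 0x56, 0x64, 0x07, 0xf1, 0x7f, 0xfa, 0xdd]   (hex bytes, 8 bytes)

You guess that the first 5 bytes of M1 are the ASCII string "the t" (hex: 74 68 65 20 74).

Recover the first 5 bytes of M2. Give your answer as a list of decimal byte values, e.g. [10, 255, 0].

[34, 97, 22, 84, 248]

First, C1 ⊕ C2 = (M1 ⊕ K) ⊕ (M2 ⊕ K) = M1 ⊕ M2, so the key drops out. Then M2 = (M1 ⊕ M2) ⊕ M1 over the first 5 bytes.
byte 0: (87 xor d1) xor 74 = 56 xor 74 = 22
byte 1: (5f xor 56) xor 68 = 09 xor 68 = 61
byte 2: (17 xor 64) xor 65 = 73 xor 65 = 16
byte 3: (73 xor 07) xor 20 = 74 xor 20 = 54
byte 4: (7d xor f1) xor 74 = 8c xor 74 = f8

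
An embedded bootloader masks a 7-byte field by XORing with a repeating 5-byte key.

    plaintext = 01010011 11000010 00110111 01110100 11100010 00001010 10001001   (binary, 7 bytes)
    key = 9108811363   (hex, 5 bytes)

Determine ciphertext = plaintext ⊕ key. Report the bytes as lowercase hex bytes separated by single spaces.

The 5-byte key repeats, so the effective keystream is 91 08 81 13 63 91 08.
byte 0: 53 ⊕ 91 = c2
byte 1: c2 ⊕ 08 = ca
byte 2: 37 ⊕ 81 = b6
byte 3: 74 ⊕ 13 = 67
byte 4: e2 ⊕ 63 = 81
byte 5: 0a ⊕ 91 = 9b
byte 6: 89 ⊕ 08 = 81

c2 ca b6 67 81 9b 81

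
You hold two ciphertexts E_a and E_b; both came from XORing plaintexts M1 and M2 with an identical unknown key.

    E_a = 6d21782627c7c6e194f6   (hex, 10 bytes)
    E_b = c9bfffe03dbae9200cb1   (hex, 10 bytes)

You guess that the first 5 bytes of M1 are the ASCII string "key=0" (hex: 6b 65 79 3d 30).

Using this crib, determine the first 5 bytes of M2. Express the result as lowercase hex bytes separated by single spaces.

cf fb fe fb 2a

First, E_a ⊕ E_b = (M1 ⊕ K) ⊕ (M2 ⊕ K) = M1 ⊕ M2, so the key drops out. Then M2 = (M1 ⊕ M2) ⊕ M1 over the first 5 bytes.
byte 0: (6d ⊕ c9) ⊕ 6b = a4 ⊕ 6b = cf
byte 1: (21 ⊕ bf) ⊕ 65 = 9e ⊕ 65 = fb
byte 2: (78 ⊕ ff) ⊕ 79 = 87 ⊕ 79 = fe
byte 3: (26 ⊕ e0) ⊕ 3d = c6 ⊕ 3d = fb
byte 4: (27 ⊕ 3d) ⊕ 30 = 1a ⊕ 30 = 2a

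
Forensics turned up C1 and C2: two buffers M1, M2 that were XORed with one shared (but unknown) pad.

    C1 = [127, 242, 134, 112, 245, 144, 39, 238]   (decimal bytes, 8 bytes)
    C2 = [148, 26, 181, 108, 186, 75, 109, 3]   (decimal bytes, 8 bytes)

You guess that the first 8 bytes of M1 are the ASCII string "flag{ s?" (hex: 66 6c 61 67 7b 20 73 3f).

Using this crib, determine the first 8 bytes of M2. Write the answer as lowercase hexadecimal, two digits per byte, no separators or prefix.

8d84527b34fb39d2

First, C1 ⊕ C2 = (M1 ⊕ K) ⊕ (M2 ⊕ K) = M1 ⊕ M2, so the key drops out. Then M2 = (M1 ⊕ M2) ⊕ M1 over the first 8 bytes.
byte 0: (7f xor 94) xor 66 = eb xor 66 = 8d
byte 1: (f2 xor 1a) xor 6c = e8 xor 6c = 84
byte 2: (86 xor b5) xor 61 = 33 xor 61 = 52
byte 3: (70 xor 6c) xor 67 = 1c xor 67 = 7b
byte 4: (f5 xor ba) xor 7b = 4f xor 7b = 34
byte 5: (90 xor 4b) xor 20 = db xor 20 = fb
byte 6: (27 xor 6d) xor 73 = 4a xor 73 = 39
byte 7: (ee xor 03) xor 3f = ed xor 3f = d2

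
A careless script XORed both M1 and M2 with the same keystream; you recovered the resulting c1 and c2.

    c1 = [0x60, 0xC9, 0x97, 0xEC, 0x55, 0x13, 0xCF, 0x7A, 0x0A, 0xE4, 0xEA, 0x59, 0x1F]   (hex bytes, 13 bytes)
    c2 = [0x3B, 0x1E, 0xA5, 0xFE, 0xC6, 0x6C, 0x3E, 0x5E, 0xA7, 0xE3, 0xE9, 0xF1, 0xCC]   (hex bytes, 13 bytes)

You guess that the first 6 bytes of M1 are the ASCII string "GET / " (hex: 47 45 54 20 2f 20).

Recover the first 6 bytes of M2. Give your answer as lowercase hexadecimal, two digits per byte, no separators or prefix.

First, c1 ⊕ c2 = (M1 ⊕ K) ⊕ (M2 ⊕ K) = M1 ⊕ M2, so the key drops out. Then M2 = (M1 ⊕ M2) ⊕ M1 over the first 6 bytes.
byte 0: (60 ⊕ 3b) ⊕ 47 = 5b ⊕ 47 = 1c
byte 1: (c9 ⊕ 1e) ⊕ 45 = d7 ⊕ 45 = 92
byte 2: (97 ⊕ a5) ⊕ 54 = 32 ⊕ 54 = 66
byte 3: (ec ⊕ fe) ⊕ 20 = 12 ⊕ 20 = 32
byte 4: (55 ⊕ c6) ⊕ 2f = 93 ⊕ 2f = bc
byte 5: (13 ⊕ 6c) ⊕ 20 = 7f ⊕ 20 = 5f

1c926632bc5f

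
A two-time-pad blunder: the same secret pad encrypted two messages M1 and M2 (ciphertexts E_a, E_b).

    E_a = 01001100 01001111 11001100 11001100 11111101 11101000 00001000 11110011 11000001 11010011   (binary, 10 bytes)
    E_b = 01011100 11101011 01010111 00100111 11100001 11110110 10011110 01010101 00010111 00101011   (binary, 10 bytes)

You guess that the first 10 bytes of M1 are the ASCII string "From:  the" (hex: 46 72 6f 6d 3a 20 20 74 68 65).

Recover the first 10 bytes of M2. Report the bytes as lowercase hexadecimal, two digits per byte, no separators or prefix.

56d6f486263eb6d2be9d

First, E_a ⊕ E_b = (M1 ⊕ K) ⊕ (M2 ⊕ K) = M1 ⊕ M2, so the key drops out. Then M2 = (M1 ⊕ M2) ⊕ M1 over the first 10 bytes.
byte 0: (4c ^ 5c) ^ 46 = 10 ^ 46 = 56
byte 1: (4f ^ eb) ^ 72 = a4 ^ 72 = d6
byte 2: (cc ^ 57) ^ 6f = 9b ^ 6f = f4
byte 3: (cc ^ 27) ^ 6d = eb ^ 6d = 86
byte 4: (fd ^ e1) ^ 3a = 1c ^ 3a = 26
byte 5: (e8 ^ f6) ^ 20 = 1e ^ 20 = 3e
byte 6: (08 ^ 9e) ^ 20 = 96 ^ 20 = b6
byte 7: (f3 ^ 55) ^ 74 = a6 ^ 74 = d2
byte 8: (c1 ^ 17) ^ 68 = d6 ^ 68 = be
byte 9: (d3 ^ 2b) ^ 65 = f8 ^ 65 = 9d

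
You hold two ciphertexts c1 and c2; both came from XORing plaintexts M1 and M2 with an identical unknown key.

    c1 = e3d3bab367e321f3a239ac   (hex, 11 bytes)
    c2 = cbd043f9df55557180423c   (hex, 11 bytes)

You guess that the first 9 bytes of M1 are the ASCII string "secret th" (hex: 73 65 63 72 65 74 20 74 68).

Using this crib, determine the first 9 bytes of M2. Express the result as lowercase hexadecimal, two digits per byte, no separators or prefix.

5b669a38ddc254f64a

First, c1 ⊕ c2 = (M1 ⊕ K) ⊕ (M2 ⊕ K) = M1 ⊕ M2, so the key drops out. Then M2 = (M1 ⊕ M2) ⊕ M1 over the first 9 bytes.
byte 0: (e3 ⊕ cb) ⊕ 73 = 28 ⊕ 73 = 5b
byte 1: (d3 ⊕ d0) ⊕ 65 = 03 ⊕ 65 = 66
byte 2: (ba ⊕ 43) ⊕ 63 = f9 ⊕ 63 = 9a
byte 3: (b3 ⊕ f9) ⊕ 72 = 4a ⊕ 72 = 38
byte 4: (67 ⊕ df) ⊕ 65 = b8 ⊕ 65 = dd
byte 5: (e3 ⊕ 55) ⊕ 74 = b6 ⊕ 74 = c2
byte 6: (21 ⊕ 55) ⊕ 20 = 74 ⊕ 20 = 54
byte 7: (f3 ⊕ 71) ⊕ 74 = 82 ⊕ 74 = f6
byte 8: (a2 ⊕ 80) ⊕ 68 = 22 ⊕ 68 = 4a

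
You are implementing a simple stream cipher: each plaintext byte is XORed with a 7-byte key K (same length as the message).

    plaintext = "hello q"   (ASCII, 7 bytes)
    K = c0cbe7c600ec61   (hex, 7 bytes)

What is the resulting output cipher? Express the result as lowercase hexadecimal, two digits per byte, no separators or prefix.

a8ae8baa6fcc10

byte 0: 68 ^ c0 = a8
byte 1: 65 ^ cb = ae
byte 2: 6c ^ e7 = 8b
byte 3: 6c ^ c6 = aa
byte 4: 6f ^ 00 = 6f
byte 5: 20 ^ ec = cc
byte 6: 71 ^ 61 = 10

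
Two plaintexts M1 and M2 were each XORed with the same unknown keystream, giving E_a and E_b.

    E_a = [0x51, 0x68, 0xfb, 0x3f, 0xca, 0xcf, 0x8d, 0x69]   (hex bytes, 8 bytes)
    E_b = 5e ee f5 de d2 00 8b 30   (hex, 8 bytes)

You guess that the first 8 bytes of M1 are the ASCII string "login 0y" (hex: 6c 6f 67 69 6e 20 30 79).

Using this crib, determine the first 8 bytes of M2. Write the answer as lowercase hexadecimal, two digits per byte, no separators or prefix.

First, E_a ⊕ E_b = (M1 ⊕ K) ⊕ (M2 ⊕ K) = M1 ⊕ M2, so the key drops out. Then M2 = (M1 ⊕ M2) ⊕ M1 over the first 8 bytes.
byte 0: (51 ^ 5e) ^ 6c = 0f ^ 6c = 63
byte 1: (68 ^ ee) ^ 6f = 86 ^ 6f = e9
byte 2: (fb ^ f5) ^ 67 = 0e ^ 67 = 69
byte 3: (3f ^ de) ^ 69 = e1 ^ 69 = 88
byte 4: (ca ^ d2) ^ 6e = 18 ^ 6e = 76
byte 5: (cf ^ 00) ^ 20 = cf ^ 20 = ef
byte 6: (8d ^ 8b) ^ 30 = 06 ^ 30 = 36
byte 7: (69 ^ 30) ^ 79 = 59 ^ 79 = 20

63e9698876ef3620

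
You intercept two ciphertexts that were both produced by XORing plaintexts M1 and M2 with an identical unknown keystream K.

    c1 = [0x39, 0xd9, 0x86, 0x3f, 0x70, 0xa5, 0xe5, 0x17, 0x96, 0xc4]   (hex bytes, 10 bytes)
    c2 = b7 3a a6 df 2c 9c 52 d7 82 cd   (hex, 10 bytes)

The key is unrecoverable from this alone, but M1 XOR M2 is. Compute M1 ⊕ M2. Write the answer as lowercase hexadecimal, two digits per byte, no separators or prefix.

c1 ⊕ c2 = (M1 ⊕ K) ⊕ (M2 ⊕ K) = M1 ⊕ M2 — the shared key cancels under XOR.
 57 ⊕ 183 = 142
217 ⊕  58 = 227
134 ⊕ 166 =  32
 63 ⊕ 223 = 224
112 ⊕  44 =  92
165 ⊕ 156 =  57
229 ⊕  82 = 183
 23 ⊕ 215 = 192
150 ⊕ 130 =  20
196 ⊕ 205 =   9

8ee320e05c39b7c01409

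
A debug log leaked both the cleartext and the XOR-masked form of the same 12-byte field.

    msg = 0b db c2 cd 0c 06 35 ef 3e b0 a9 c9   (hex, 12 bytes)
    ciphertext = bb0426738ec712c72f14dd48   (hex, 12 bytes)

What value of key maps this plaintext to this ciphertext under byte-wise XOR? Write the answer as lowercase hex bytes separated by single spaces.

b0 df e4 be 82 c1 27 28 11 a4 74 81

Since ciphertext = msg ⊕ key, XORing both sides with msg gives key = msg ⊕ ciphertext.
00001011 ⊕ 10111011 = 10110000
11011011 ⊕ 00000100 = 11011111
11000010 ⊕ 00100110 = 11100100
11001101 ⊕ 01110011 = 10111110
00001100 ⊕ 10001110 = 10000010
00000110 ⊕ 11000111 = 11000001
00110101 ⊕ 00010010 = 00100111
11101111 ⊕ 11000111 = 00101000
00111110 ⊕ 00101111 = 00010001
10110000 ⊕ 00010100 = 10100100
10101001 ⊕ 11011101 = 01110100
11001001 ⊕ 01001000 = 10000001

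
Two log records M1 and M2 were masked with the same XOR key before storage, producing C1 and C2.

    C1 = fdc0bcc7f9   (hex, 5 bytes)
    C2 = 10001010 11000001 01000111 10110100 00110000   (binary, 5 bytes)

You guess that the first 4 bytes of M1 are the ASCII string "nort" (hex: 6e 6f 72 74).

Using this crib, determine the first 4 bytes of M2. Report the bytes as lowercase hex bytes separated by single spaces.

First, C1 ⊕ C2 = (M1 ⊕ K) ⊕ (M2 ⊕ K) = M1 ⊕ M2, so the key drops out. Then M2 = (M1 ⊕ M2) ⊕ M1 over the first 4 bytes.
byte 0: (fd xor 8a) xor 6e = 77 xor 6e = 19
byte 1: (c0 xor c1) xor 6f = 01 xor 6f = 6e
byte 2: (bc xor 47) xor 72 = fb xor 72 = 89
byte 3: (c7 xor b4) xor 74 = 73 xor 74 = 07

19 6e 89 07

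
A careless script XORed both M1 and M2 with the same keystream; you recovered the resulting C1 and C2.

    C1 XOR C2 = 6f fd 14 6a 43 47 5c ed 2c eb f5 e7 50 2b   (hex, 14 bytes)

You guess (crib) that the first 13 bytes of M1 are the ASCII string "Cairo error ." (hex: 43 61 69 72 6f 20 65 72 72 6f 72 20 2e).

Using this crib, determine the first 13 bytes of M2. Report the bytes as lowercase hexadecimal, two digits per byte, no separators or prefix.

2c9c7d182c67399f5e8487c77e

Since C1 ⊕ C2 = M1 ⊕ M2, XORing with the guessed M1 bytes yields the corresponding M2 bytes: M2 = (C1 ⊕ C2) ⊕ M1.
6f ^ 43 = 2c
fd ^ 61 = 9c
14 ^ 69 = 7d
6a ^ 72 = 18
43 ^ 6f = 2c
47 ^ 20 = 67
5c ^ 65 = 39
ed ^ 72 = 9f
2c ^ 72 = 5e
eb ^ 6f = 84
f5 ^ 72 = 87
e7 ^ 20 = c7
50 ^ 2e = 7e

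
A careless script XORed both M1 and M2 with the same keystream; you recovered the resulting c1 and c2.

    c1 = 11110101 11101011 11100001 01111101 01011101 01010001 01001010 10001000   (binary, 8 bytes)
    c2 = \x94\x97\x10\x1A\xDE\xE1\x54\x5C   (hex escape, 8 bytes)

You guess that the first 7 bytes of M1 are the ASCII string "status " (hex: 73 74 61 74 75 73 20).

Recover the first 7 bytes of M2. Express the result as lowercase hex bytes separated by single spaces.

First, c1 ⊕ c2 = (M1 ⊕ K) ⊕ (M2 ⊕ K) = M1 ⊕ M2, so the key drops out. Then M2 = (M1 ⊕ M2) ⊕ M1 over the first 7 bytes.
byte 0: (f5 XOR 94) XOR 73 = 61 XOR 73 = 12
byte 1: (eb XOR 97) XOR 74 = 7c XOR 74 = 08
byte 2: (e1 XOR 10) XOR 61 = f1 XOR 61 = 90
byte 3: (7d XOR 1a) XOR 74 = 67 XOR 74 = 13
byte 4: (5d XOR de) XOR 75 = 83 XOR 75 = f6
byte 5: (51 XOR e1) XOR 73 = b0 XOR 73 = c3
byte 6: (4a XOR 54) XOR 20 = 1e XOR 20 = 3e

12 08 90 13 f6 c3 3e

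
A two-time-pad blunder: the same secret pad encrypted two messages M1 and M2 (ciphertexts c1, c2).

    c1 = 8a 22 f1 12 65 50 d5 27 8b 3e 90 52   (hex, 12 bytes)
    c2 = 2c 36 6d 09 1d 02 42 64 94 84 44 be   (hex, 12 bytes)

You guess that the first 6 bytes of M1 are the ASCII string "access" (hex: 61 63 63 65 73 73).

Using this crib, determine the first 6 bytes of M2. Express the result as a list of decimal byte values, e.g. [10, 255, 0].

[199, 119, 255, 126, 11, 33]

First, c1 ⊕ c2 = (M1 ⊕ K) ⊕ (M2 ⊕ K) = M1 ⊕ M2, so the key drops out. Then M2 = (M1 ⊕ M2) ⊕ M1 over the first 6 bytes.
byte 0: (8a ⊕ 2c) ⊕ 61 = a6 ⊕ 61 = c7
byte 1: (22 ⊕ 36) ⊕ 63 = 14 ⊕ 63 = 77
byte 2: (f1 ⊕ 6d) ⊕ 63 = 9c ⊕ 63 = ff
byte 3: (12 ⊕ 09) ⊕ 65 = 1b ⊕ 65 = 7e
byte 4: (65 ⊕ 1d) ⊕ 73 = 78 ⊕ 73 = 0b
byte 5: (50 ⊕ 02) ⊕ 73 = 52 ⊕ 73 = 21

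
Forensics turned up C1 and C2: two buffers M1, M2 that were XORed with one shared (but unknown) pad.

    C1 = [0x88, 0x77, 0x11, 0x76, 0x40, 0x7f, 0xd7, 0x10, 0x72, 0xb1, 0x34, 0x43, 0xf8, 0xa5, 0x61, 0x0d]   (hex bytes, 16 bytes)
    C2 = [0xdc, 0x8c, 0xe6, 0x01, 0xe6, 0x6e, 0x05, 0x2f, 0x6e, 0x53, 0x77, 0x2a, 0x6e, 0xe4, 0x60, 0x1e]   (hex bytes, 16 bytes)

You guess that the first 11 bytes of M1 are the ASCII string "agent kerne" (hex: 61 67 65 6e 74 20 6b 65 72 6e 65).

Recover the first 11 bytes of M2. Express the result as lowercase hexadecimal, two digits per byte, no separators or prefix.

First, C1 ⊕ C2 = (M1 ⊕ K) ⊕ (M2 ⊕ K) = M1 ⊕ M2, so the key drops out. Then M2 = (M1 ⊕ M2) ⊕ M1 over the first 11 bytes.
byte 0: (88 ^ dc) ^ 61 = 54 ^ 61 = 35
byte 1: (77 ^ 8c) ^ 67 = fb ^ 67 = 9c
byte 2: (11 ^ e6) ^ 65 = f7 ^ 65 = 92
byte 3: (76 ^ 01) ^ 6e = 77 ^ 6e = 19
byte 4: (40 ^ e6) ^ 74 = a6 ^ 74 = d2
byte 5: (7f ^ 6e) ^ 20 = 11 ^ 20 = 31
byte 6: (d7 ^ 05) ^ 6b = d2 ^ 6b = b9
byte 7: (10 ^ 2f) ^ 65 = 3f ^ 65 = 5a
byte 8: (72 ^ 6e) ^ 72 = 1c ^ 72 = 6e
byte 9: (b1 ^ 53) ^ 6e = e2 ^ 6e = 8c
byte 10: (34 ^ 77) ^ 65 = 43 ^ 65 = 26

359c9219d231b95a6e8c26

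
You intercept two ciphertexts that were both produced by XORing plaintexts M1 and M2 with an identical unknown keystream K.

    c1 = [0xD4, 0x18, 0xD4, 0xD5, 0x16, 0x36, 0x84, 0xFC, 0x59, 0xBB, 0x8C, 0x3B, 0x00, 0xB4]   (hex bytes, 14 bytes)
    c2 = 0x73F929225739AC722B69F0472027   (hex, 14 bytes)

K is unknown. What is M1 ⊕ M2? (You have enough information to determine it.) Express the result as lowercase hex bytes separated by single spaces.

c1 ⊕ c2 = (M1 ⊕ K) ⊕ (M2 ⊕ K) = M1 ⊕ M2 — the shared key cancels under XOR.
d4 xor 73 = a7
18 xor f9 = e1
d4 xor 29 = fd
d5 xor 22 = f7
16 xor 57 = 41
36 xor 39 = 0f
84 xor ac = 28
fc xor 72 = 8e
59 xor 2b = 72
bb xor 69 = d2
8c xor f0 = 7c
3b xor 47 = 7c
00 xor 20 = 20
b4 xor 27 = 93

a7 e1 fd f7 41 0f 28 8e 72 d2 7c 7c 20 93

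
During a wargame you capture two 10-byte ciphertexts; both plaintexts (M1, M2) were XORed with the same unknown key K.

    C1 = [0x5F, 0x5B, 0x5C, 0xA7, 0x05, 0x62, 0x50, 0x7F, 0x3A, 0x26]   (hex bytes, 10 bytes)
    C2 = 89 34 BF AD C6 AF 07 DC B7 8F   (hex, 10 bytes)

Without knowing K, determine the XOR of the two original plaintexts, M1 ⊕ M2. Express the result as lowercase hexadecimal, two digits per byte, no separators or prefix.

C1 ⊕ C2 = (M1 ⊕ K) ⊕ (M2 ⊕ K) = M1 ⊕ M2 — the shared key cancels under XOR.
byte 0: 5f ^ 89 = d6
byte 1: 5b ^ 34 = 6f
byte 2: 5c ^ bf = e3
byte 3: a7 ^ ad = 0a
byte 4: 05 ^ c6 = c3
byte 5: 62 ^ af = cd
byte 6: 50 ^ 07 = 57
byte 7: 7f ^ dc = a3
byte 8: 3a ^ b7 = 8d
byte 9: 26 ^ 8f = a9

d66fe30ac3cd57a38da9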